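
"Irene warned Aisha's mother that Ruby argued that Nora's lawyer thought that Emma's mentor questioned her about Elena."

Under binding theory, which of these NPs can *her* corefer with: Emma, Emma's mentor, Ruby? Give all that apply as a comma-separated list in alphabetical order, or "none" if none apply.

Emma, Ruby

*her* is a pronoun; Principle B requires it to be free in its binding domain — the clause headed by 'questioned'.
— Emma: possessor inside the subject DP of the clause headed by 'questioned'; does not c-command the pronoun — Principle B does not apply; allowed.
— Emma's mentor: subject of the clause headed by 'questioned'; c-commands the pronoun within its binding domain — blocked (Principle B).
— Ruby: subject of the clause headed by 'argued'; c-commands the pronoun but lies outside its binding domain — allowed.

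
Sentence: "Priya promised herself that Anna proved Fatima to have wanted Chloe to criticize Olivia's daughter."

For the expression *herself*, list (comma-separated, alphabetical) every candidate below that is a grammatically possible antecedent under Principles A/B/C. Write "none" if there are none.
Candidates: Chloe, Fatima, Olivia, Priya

Priya

*herself* is a reflexive; Principle A requires it to be bound within its binding domain — the matrix clause.
— Chloe: subject of the clause headed by 'criticize'; does not c-command the reflexive — cannot bind it (Principle A).
— Fatima: subject of the clause headed by 'wanted'; does not c-command the reflexive — cannot bind it (Principle A).
— Olivia: possessor inside the object DP of the clause headed by 'criticize'; does not c-command the reflexive — cannot bind it (Principle A).
— Priya: subject of the matrix clause; c-commands the reflexive within its binding domain — allowed (Principle A).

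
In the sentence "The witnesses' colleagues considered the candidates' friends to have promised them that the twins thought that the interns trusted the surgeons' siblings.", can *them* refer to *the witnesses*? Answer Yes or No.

Yes

*them* is a pronoun; Principle B requires it to be free in its binding domain — the clause headed by 'promised'.
— the witnesses: possessor inside the subject DP of the matrix clause; does not c-command the pronoun — Principle B does not apply; allowed.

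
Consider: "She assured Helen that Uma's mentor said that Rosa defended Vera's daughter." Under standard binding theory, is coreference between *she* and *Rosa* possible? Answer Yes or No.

No

*Rosa* is an R-expression; Principle C requires it to be free (not bound by any c-commanding expression).
— she: subject of the matrix clause; the pronoun c-commands the R-expression — coreference blocked (Principle C).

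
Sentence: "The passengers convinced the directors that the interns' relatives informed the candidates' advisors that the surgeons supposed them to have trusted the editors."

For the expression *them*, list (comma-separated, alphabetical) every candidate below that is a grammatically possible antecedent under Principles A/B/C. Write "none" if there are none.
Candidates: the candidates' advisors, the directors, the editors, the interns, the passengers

*them* is a pronoun; Principle B requires it to be free in its binding domain — the clause headed by 'supposed'.
— the candidates' advisors: object of the clause headed by 'informed'; c-commands the pronoun but lies outside its binding domain — allowed.
— the directors: object of the matrix clause; c-commands the pronoun but lies outside its binding domain — allowed.
— the editors: object of the clause headed by 'trusted'; is c-commanded by the pronoun; coreference would bind this R-expression — blocked (Principle C).
— the interns: possessor inside the subject DP of the clause headed by 'informed'; does not c-command the pronoun — Principle B does not apply; allowed.
— the passengers: subject of the matrix clause; c-commands the pronoun but lies outside its binding domain — allowed.

the candidates' advisors, the directors, the interns, the passengers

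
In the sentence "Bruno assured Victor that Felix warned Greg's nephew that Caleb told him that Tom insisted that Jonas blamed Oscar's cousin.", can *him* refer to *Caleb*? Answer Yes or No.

*him* is a pronoun; Principle B requires it to be free in its binding domain — the clause headed by 'told'.
— Caleb: subject of the clause headed by 'told'; c-commands the pronoun within its binding domain — blocked (Principle B).

No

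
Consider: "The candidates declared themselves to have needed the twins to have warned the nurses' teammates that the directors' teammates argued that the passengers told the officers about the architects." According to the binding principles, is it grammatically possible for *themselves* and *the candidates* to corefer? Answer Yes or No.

Yes

*themselves* is a reflexive; Principle A requires it to be bound within its binding domain — the matrix clause.
— the candidates: subject of the matrix clause; c-commands the reflexive within its binding domain — allowed (Principle A).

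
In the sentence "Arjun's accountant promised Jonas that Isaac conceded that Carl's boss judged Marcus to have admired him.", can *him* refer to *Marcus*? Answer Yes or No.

*him* is a pronoun; Principle B requires it to be free in its binding domain — the clause headed by 'admired'.
— Marcus: subject of the clause headed by 'admired'; c-commands the pronoun within its binding domain — blocked (Principle B).

No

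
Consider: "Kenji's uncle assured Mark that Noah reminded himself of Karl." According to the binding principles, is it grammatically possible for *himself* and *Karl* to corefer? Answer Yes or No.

*himself* is a reflexive; Principle A requires it to be bound within its binding domain — the clause headed by 'reminded'.
— Karl: second object of the clause headed by 'reminded'; does not c-command the reflexive — cannot bind it (Principle A).

No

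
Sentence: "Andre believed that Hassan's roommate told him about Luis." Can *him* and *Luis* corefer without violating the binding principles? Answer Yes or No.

No

*Luis* is an R-expression; Principle C requires it to be free (not bound by any c-commanding expression).
— him: object of the clause headed by 'told'; the pronoun c-commands the R-expression — coreference blocked (Principle C).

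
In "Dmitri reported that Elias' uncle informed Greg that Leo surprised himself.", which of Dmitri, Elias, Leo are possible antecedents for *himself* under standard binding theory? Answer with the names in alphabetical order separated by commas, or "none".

Leo

*himself* is a reflexive; Principle A requires it to be bound within its binding domain — the clause headed by 'surprised'.
— Dmitri: subject of the matrix clause; c-commands the reflexive but lies outside its binding domain — cannot bind it (Principle A).
— Elias: possessor inside the subject DP of the clause headed by 'informed'; does not c-command the reflexive — cannot bind it (Principle A).
— Leo: subject of the clause headed by 'surprised'; c-commands the reflexive within its binding domain — allowed (Principle A).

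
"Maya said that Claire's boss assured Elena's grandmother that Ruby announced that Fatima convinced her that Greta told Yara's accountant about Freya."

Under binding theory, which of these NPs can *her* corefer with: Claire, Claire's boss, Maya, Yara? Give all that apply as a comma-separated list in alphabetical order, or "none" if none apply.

*her* is a pronoun; Principle B requires it to be free in its binding domain — the clause headed by 'convinced'.
— Claire: possessor inside the subject DP of the clause headed by 'assured'; does not c-command the pronoun — Principle B does not apply; allowed.
— Claire's boss: subject of the clause headed by 'assured'; c-commands the pronoun but lies outside its binding domain — allowed.
— Maya: subject of the matrix clause; c-commands the pronoun but lies outside its binding domain — allowed.
— Yara: possessor inside the object DP of the clause headed by 'told'; is c-commanded by the pronoun; coreference would bind this R-expression — blocked (Principle C).

Claire, Claire's boss, Maya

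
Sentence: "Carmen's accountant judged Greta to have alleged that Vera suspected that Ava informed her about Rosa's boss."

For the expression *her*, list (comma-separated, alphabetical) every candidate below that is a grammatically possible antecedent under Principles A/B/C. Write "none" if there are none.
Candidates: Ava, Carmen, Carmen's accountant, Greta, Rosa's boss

*her* is a pronoun; Principle B requires it to be free in its binding domain — the clause headed by 'informed'.
— Ava: subject of the clause headed by 'informed'; c-commands the pronoun within its binding domain — blocked (Principle B).
— Carmen: possessor inside the subject DP of the matrix clause; does not c-command the pronoun — Principle B does not apply; allowed.
— Carmen's accountant: subject of the matrix clause; c-commands the pronoun but lies outside its binding domain — allowed.
— Greta: subject of the clause headed by 'alleged'; c-commands the pronoun but lies outside its binding domain — allowed.
— Rosa's boss: second object of the clause headed by 'informed'; is c-commanded by the pronoun; coreference would bind this R-expression — blocked (Principle C).

Carmen, Carmen's accountant, Greta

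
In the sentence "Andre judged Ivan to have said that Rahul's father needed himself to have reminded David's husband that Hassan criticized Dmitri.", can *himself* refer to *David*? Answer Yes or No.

*himself* is a reflexive; Principle A requires it to be bound within its binding domain — the clause headed by 'needed'.
— David: possessor inside the object DP of the clause headed by 'reminded'; does not c-command the reflexive — cannot bind it (Principle A).

No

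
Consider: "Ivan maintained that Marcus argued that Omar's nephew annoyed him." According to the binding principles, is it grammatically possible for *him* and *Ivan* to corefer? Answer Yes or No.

Yes

*him* is a pronoun; Principle B requires it to be free in its binding domain — the clause headed by 'annoyed'.
— Ivan: subject of the matrix clause; c-commands the pronoun but lies outside its binding domain — allowed.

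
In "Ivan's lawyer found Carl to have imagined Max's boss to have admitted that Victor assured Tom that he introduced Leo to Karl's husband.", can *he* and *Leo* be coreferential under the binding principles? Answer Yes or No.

*Leo* is an R-expression; Principle C requires it to be free (not bound by any c-commanding expression).
— he: subject of the clause headed by 'introduced'; the pronoun c-commands the R-expression — coreference blocked (Principle C).

No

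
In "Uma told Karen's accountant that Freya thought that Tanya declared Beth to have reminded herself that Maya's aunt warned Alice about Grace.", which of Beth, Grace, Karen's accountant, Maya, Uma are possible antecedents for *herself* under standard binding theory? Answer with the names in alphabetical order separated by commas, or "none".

Beth

*herself* is a reflexive; Principle A requires it to be bound within its binding domain — the clause headed by 'reminded'.
— Beth: subject of the clause headed by 'reminded'; c-commands the reflexive within its binding domain — allowed (Principle A).
— Grace: second object of the clause headed by 'warned'; does not c-command the reflexive — cannot bind it (Principle A).
— Karen's accountant: object of the matrix clause; c-commands the reflexive but lies outside its binding domain — cannot bind it (Principle A).
— Maya: possessor inside the subject DP of the clause headed by 'warned'; does not c-command the reflexive — cannot bind it (Principle A).
— Uma: subject of the matrix clause; c-commands the reflexive but lies outside its binding domain — cannot bind it (Principle A).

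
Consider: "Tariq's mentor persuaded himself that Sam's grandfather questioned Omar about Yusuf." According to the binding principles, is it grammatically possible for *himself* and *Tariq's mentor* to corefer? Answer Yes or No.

Yes

*himself* is a reflexive; Principle A requires it to be bound within its binding domain — the matrix clause.
— Tariq's mentor: subject of the matrix clause; c-commands the reflexive within its binding domain — allowed (Principle A).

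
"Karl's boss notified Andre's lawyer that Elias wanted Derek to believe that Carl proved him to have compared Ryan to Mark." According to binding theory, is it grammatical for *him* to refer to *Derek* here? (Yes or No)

Yes

*Derek* is an R-expression; Principle C requires it to be free (not bound by any c-commanding expression).
— him: subject of the clause headed by 'compared'; the pronoun does not c-command the R-expression — coreference allowed.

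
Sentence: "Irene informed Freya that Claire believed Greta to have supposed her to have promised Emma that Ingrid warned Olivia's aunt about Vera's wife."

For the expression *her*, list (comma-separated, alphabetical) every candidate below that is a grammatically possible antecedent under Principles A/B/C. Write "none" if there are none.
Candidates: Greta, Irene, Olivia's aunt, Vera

*her* is a pronoun; Principle B requires it to be free in its binding domain — the clause headed by 'supposed'.
— Greta: subject of the clause headed by 'supposed'; c-commands the pronoun within its binding domain — blocked (Principle B).
— Irene: subject of the matrix clause; c-commands the pronoun but lies outside its binding domain — allowed.
— Olivia's aunt: object of the clause headed by 'warned'; is c-commanded by the pronoun; coreference would bind this R-expression — blocked (Principle C).
— Vera: possessor inside the second object DP of the clause headed by 'warned'; is c-commanded by the pronoun; coreference would bind this R-expression — blocked (Principle C).

Irene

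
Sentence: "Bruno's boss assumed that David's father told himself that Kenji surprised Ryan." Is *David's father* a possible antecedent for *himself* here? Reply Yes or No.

*himself* is a reflexive; Principle A requires it to be bound within its binding domain — the clause headed by 'told'.
— David's father: subject of the clause headed by 'told'; c-commands the reflexive within its binding domain — allowed (Principle A).

Yes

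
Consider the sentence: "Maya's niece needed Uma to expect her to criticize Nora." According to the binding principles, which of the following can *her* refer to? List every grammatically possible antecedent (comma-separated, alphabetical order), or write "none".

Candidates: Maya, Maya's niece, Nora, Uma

*her* is a pronoun; Principle B requires it to be free in its binding domain — the clause headed by 'expect'.
— Maya: possessor inside the subject DP of the matrix clause; does not c-command the pronoun — Principle B does not apply; allowed.
— Maya's niece: subject of the matrix clause; c-commands the pronoun but lies outside its binding domain — allowed.
— Nora: object of the clause headed by 'criticize'; is c-commanded by the pronoun; coreference would bind this R-expression — blocked (Principle C).
— Uma: subject of the clause headed by 'expect'; c-commands the pronoun within its binding domain — blocked (Principle B).

Maya, Maya's niece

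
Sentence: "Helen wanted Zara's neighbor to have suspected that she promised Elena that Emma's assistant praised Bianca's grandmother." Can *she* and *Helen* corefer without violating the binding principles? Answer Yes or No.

Yes

*Helen* is an R-expression; Principle C requires it to be free (not bound by any c-commanding expression).
— she: subject of the clause headed by 'promised'; the pronoun does not c-command the R-expression — coreference allowed.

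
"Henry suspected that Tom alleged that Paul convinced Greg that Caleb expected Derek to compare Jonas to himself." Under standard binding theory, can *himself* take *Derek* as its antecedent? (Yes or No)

Yes

*himself* is a reflexive; Principle A requires it to be bound within its binding domain — the clause headed by 'compare'.
— Derek: subject of the clause headed by 'compare'; c-commands the reflexive within its binding domain — allowed (Principle A).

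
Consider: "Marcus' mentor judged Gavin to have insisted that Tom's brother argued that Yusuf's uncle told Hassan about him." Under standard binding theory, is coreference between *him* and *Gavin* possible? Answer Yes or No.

*Gavin* is an R-expression; Principle C requires it to be free (not bound by any c-commanding expression).
— him: second object of the clause headed by 'told'; the pronoun does not c-command the R-expression — coreference allowed.

Yes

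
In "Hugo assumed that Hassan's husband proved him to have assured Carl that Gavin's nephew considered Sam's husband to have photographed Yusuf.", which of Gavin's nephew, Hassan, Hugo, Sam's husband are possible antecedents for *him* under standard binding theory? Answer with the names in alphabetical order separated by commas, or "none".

Hassan, Hugo

*him* is a pronoun; Principle B requires it to be free in its binding domain — the clause headed by 'proved'.
— Gavin's nephew: subject of the clause headed by 'considered'; is c-commanded by the pronoun; coreference would bind this R-expression — blocked (Principle C).
— Hassan: possessor inside the subject DP of the clause headed by 'proved'; does not c-command the pronoun — Principle B does not apply; allowed.
— Hugo: subject of the matrix clause; c-commands the pronoun but lies outside its binding domain — allowed.
— Sam's husband: subject of the clause headed by 'photographed'; is c-commanded by the pronoun; coreference would bind this R-expression — blocked (Principle C).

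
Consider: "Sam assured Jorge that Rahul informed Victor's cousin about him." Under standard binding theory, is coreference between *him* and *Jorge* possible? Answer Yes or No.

Yes

*Jorge* is an R-expression; Principle C requires it to be free (not bound by any c-commanding expression).
— him: second object of the clause headed by 'informed'; the pronoun does not c-command the R-expression — coreference allowed.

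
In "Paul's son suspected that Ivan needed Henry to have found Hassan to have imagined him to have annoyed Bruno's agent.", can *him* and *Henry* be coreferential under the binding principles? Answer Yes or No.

Yes

*Henry* is an R-expression; Principle C requires it to be free (not bound by any c-commanding expression).
— him: subject of the clause headed by 'annoyed'; the pronoun does not c-command the R-expression — coreference allowed.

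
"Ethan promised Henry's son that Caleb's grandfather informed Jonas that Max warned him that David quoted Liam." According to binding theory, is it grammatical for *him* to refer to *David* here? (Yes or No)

*David* is an R-expression; Principle C requires it to be free (not bound by any c-commanding expression).
— him: object of the clause headed by 'warned'; the pronoun c-commands the R-expression — coreference blocked (Principle C).

No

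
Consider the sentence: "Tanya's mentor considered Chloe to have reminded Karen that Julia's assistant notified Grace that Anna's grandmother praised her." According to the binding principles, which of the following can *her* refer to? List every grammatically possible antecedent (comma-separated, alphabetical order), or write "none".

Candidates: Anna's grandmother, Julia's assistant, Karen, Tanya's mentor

*her* is a pronoun; Principle B requires it to be free in its binding domain — the clause headed by 'praised'.
— Anna's grandmother: subject of the clause headed by 'praised'; c-commands the pronoun within its binding domain — blocked (Principle B).
— Julia's assistant: subject of the clause headed by 'notified'; c-commands the pronoun but lies outside its binding domain — allowed.
— Karen: object of the clause headed by 'reminded'; c-commands the pronoun but lies outside its binding domain — allowed.
— Tanya's mentor: subject of the matrix clause; c-commands the pronoun but lies outside its binding domain — allowed.

Julia's assistant, Karen, Tanya's mentor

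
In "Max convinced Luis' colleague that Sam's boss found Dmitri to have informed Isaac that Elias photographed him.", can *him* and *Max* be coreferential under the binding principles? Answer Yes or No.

*Max* is an R-expression; Principle C requires it to be free (not bound by any c-commanding expression).
— him: object of the clause headed by 'photographed'; the pronoun does not c-command the R-expression — coreference allowed.

Yes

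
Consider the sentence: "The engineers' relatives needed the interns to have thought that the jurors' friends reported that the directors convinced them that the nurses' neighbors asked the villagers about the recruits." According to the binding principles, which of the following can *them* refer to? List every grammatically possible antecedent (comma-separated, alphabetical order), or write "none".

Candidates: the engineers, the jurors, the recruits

the engineers, the jurors

*them* is a pronoun; Principle B requires it to be free in its binding domain — the clause headed by 'convinced'.
— the engineers: possessor inside the subject DP of the matrix clause; does not c-command the pronoun — Principle B does not apply; allowed.
— the jurors: possessor inside the subject DP of the clause headed by 'reported'; does not c-command the pronoun — Principle B does not apply; allowed.
— the recruits: second object of the clause headed by 'asked'; is c-commanded by the pronoun; coreference would bind this R-expression — blocked (Principle C).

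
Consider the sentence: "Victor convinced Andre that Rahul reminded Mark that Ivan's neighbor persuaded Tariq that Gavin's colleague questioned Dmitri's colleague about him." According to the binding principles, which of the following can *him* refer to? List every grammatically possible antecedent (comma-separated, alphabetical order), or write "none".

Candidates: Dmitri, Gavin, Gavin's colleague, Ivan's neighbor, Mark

Dmitri, Gavin, Ivan's neighbor, Mark

*him* is a pronoun; Principle B requires it to be free in its binding domain — the clause headed by 'questioned'.
— Dmitri: possessor inside the object DP of the clause headed by 'questioned'; does not c-command the pronoun — Principle B does not apply; allowed.
— Gavin: possessor inside the subject DP of the clause headed by 'questioned'; does not c-command the pronoun — Principle B does not apply; allowed.
— Gavin's colleague: subject of the clause headed by 'questioned'; c-commands the pronoun within its binding domain — blocked (Principle B).
— Ivan's neighbor: subject of the clause headed by 'persuaded'; c-commands the pronoun but lies outside its binding domain — allowed.
— Mark: object of the clause headed by 'reminded'; c-commands the pronoun but lies outside its binding domain — allowed.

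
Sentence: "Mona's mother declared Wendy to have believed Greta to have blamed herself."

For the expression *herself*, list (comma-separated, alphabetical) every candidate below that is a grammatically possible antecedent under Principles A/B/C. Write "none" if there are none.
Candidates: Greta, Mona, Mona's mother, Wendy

*herself* is a reflexive; Principle A requires it to be bound within its binding domain — the clause headed by 'blamed'.
— Greta: subject of the clause headed by 'blamed'; c-commands the reflexive within its binding domain — allowed (Principle A).
— Mona: possessor inside the subject DP of the matrix clause; does not c-command the reflexive — cannot bind it (Principle A).
— Mona's mother: subject of the matrix clause; c-commands the reflexive but lies outside its binding domain — cannot bind it (Principle A).
— Wendy: subject of the clause headed by 'believed'; c-commands the reflexive but lies outside its binding domain — cannot bind it (Principle A).

Greta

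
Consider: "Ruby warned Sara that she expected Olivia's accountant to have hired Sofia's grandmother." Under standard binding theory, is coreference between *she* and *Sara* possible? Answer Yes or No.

*Sara* is an R-expression; Principle C requires it to be free (not bound by any c-commanding expression).
— she: subject of the clause headed by 'expected'; the pronoun does not c-command the R-expression — coreference allowed.

Yes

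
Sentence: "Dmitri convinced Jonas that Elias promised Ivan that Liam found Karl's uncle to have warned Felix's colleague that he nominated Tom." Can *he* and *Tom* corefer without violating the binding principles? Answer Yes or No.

No

*Tom* is an R-expression; Principle C requires it to be free (not bound by any c-commanding expression).
— he: subject of the clause headed by 'nominated'; the pronoun c-commands the R-expression — coreference blocked (Principle C).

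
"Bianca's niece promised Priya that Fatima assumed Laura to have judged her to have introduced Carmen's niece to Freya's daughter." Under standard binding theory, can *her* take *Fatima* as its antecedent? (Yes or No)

*her* is a pronoun; Principle B requires it to be free in its binding domain — the clause headed by 'judged'.
— Fatima: subject of the clause headed by 'assumed'; c-commands the pronoun but lies outside its binding domain — allowed.

Yes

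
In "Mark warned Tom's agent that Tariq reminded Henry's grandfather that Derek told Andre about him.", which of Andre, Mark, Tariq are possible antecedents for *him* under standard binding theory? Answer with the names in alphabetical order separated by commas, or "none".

Mark, Tariq

*him* is a pronoun; Principle B requires it to be free in its binding domain — the clause headed by 'told'.
— Andre: object of the clause headed by 'told'; c-commands the pronoun within its binding domain — blocked (Principle B).
— Mark: subject of the matrix clause; c-commands the pronoun but lies outside its binding domain — allowed.
— Tariq: subject of the clause headed by 'reminded'; c-commands the pronoun but lies outside its binding domain — allowed.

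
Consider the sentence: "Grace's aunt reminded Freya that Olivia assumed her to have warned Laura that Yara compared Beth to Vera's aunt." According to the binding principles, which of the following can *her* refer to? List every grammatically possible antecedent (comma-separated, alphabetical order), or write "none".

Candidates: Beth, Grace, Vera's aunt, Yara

*her* is a pronoun; Principle B requires it to be free in its binding domain — the clause headed by 'assumed'.
— Beth: object of the clause headed by 'compared'; is c-commanded by the pronoun; coreference would bind this R-expression — blocked (Principle C).
— Grace: possessor inside the subject DP of the matrix clause; does not c-command the pronoun — Principle B does not apply; allowed.
— Vera's aunt: second object of the clause headed by 'compared'; is c-commanded by the pronoun; coreference would bind this R-expression — blocked (Principle C).
— Yara: subject of the clause headed by 'compared'; is c-commanded by the pronoun; coreference would bind this R-expression — blocked (Principle C).

Grace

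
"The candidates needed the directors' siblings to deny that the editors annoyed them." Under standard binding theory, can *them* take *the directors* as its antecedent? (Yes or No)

*them* is a pronoun; Principle B requires it to be free in its binding domain — the clause headed by 'annoyed'.
— the directors: possessor inside the subject DP of the clause headed by 'deny'; does not c-command the pronoun — Principle B does not apply; allowed.

Yes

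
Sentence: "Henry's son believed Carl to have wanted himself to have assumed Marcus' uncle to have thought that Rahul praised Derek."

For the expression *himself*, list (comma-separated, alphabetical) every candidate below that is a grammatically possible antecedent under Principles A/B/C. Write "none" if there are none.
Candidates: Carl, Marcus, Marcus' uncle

*himself* is a reflexive; Principle A requires it to be bound within its binding domain — the clause headed by 'wanted'.
— Carl: subject of the clause headed by 'wanted'; c-commands the reflexive within its binding domain — allowed (Principle A).
— Marcus: possessor inside the subject DP of the clause headed by 'thought'; does not c-command the reflexive — cannot bind it (Principle A).
— Marcus' uncle: subject of the clause headed by 'thought'; does not c-command the reflexive — cannot bind it (Principle A).

Carl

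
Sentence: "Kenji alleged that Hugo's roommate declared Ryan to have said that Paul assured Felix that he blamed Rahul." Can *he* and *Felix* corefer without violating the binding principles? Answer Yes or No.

Yes

*Felix* is an R-expression; Principle C requires it to be free (not bound by any c-commanding expression).
— he: subject of the clause headed by 'blamed'; the pronoun does not c-command the R-expression — coreference allowed.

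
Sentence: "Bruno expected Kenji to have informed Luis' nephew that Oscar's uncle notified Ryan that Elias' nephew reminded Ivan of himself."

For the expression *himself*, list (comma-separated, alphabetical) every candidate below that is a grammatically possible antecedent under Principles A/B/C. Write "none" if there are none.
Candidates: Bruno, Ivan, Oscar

*himself* is a reflexive; Principle A requires it to be bound within its binding domain — the clause headed by 'reminded'.
— Bruno: subject of the matrix clause; c-commands the reflexive but lies outside its binding domain — cannot bind it (Principle A).
— Ivan: object of the clause headed by 'reminded'; c-commands the reflexive within its binding domain — allowed (Principle A).
— Oscar: possessor inside the subject DP of the clause headed by 'notified'; does not c-command the reflexive — cannot bind it (Principle A).

Ivan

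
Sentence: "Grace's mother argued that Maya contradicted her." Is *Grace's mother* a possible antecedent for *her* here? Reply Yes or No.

*her* is a pronoun; Principle B requires it to be free in its binding domain — the clause headed by 'contradicted'.
— Grace's mother: subject of the matrix clause; c-commands the pronoun but lies outside its binding domain — allowed.

Yes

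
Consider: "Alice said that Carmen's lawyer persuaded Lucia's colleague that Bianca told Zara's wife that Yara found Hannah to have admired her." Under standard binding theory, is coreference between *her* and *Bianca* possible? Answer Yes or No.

*Bianca* is an R-expression; Principle C requires it to be free (not bound by any c-commanding expression).
— her: object of the clause headed by 'admired'; the pronoun does not c-command the R-expression — coreference allowed.

Yes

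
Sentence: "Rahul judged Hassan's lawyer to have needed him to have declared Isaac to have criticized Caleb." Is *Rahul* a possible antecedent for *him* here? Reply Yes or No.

Yes

*him* is a pronoun; Principle B requires it to be free in its binding domain — the clause headed by 'needed'.
— Rahul: subject of the matrix clause; c-commands the pronoun but lies outside its binding domain — allowed.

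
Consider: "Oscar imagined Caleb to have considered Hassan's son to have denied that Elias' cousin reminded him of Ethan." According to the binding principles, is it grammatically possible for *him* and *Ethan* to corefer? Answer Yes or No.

No

*him* is a pronoun; Principle B requires it to be free in its binding domain — the clause headed by 'reminded'.
— Ethan: second object of the clause headed by 'reminded'; is c-commanded by the pronoun; coreference would bind this R-expression — blocked (Principle C).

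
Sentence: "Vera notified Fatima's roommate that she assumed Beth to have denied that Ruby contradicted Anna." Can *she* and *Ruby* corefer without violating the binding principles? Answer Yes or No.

*Ruby* is an R-expression; Principle C requires it to be free (not bound by any c-commanding expression).
— she: subject of the clause headed by 'assumed'; the pronoun c-commands the R-expression — coreference blocked (Principle C).

No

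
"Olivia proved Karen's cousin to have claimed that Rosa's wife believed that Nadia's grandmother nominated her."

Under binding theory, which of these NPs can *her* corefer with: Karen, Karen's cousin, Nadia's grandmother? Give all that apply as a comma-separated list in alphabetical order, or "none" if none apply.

Karen, Karen's cousin

*her* is a pronoun; Principle B requires it to be free in its binding domain — the clause headed by 'nominated'.
— Karen: possessor inside the subject DP of the clause headed by 'claimed'; does not c-command the pronoun — Principle B does not apply; allowed.
— Karen's cousin: subject of the clause headed by 'claimed'; c-commands the pronoun but lies outside its binding domain — allowed.
— Nadia's grandmother: subject of the clause headed by 'nominated'; c-commands the pronoun within its binding domain — blocked (Principle B).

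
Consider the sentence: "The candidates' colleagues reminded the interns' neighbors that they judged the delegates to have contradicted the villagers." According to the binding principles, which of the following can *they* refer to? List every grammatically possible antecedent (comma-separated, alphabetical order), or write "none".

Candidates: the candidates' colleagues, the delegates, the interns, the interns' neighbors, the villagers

*they* is a pronoun; Principle B requires it to be free in its binding domain — the clause headed by 'judged'.
— the candidates' colleagues: subject of the matrix clause; c-commands the pronoun but lies outside its binding domain — allowed.
— the delegates: subject of the clause headed by 'contradicted'; is c-commanded by the pronoun; coreference would bind this R-expression — blocked (Principle C).
— the interns: possessor inside the object DP of the matrix clause; does not c-command the pronoun — Principle B does not apply; allowed.
— the interns' neighbors: object of the matrix clause; c-commands the pronoun but lies outside its binding domain — allowed.
— the villagers: object of the clause headed by 'contradicted'; is c-commanded by the pronoun; coreference would bind this R-expression — blocked (Principle C).

the candidates' colleagues, the interns, the interns' neighbors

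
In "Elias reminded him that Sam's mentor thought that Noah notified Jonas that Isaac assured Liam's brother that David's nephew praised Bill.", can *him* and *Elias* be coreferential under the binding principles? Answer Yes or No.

*Elias* is an R-expression; Principle C requires it to be free (not bound by any c-commanding expression).
— him: object of the matrix clause; the R-expression locally c-commands the pronoun — coreference blocked (Principle B on the pronoun).

No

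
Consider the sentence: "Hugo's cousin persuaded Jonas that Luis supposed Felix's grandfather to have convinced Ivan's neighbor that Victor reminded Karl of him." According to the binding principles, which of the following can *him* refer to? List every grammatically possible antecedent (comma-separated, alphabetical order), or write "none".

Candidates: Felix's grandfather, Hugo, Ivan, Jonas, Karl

Felix's grandfather, Hugo, Ivan, Jonas

*him* is a pronoun; Principle B requires it to be free in its binding domain — the clause headed by 'reminded'.
— Felix's grandfather: subject of the clause headed by 'convinced'; c-commands the pronoun but lies outside its binding domain — allowed.
— Hugo: possessor inside the subject DP of the matrix clause; does not c-command the pronoun — Principle B does not apply; allowed.
— Ivan: possessor inside the object DP of the clause headed by 'convinced'; does not c-command the pronoun — Principle B does not apply; allowed.
— Jonas: object of the matrix clause; c-commands the pronoun but lies outside its binding domain — allowed.
— Karl: object of the clause headed by 'reminded'; c-commands the pronoun within its binding domain — blocked (Principle B).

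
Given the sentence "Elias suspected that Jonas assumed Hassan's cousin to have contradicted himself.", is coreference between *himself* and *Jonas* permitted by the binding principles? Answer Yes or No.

*himself* is a reflexive; Principle A requires it to be bound within its binding domain — the clause headed by 'contradicted'.
— Jonas: subject of the clause headed by 'assumed'; c-commands the reflexive but lies outside its binding domain — cannot bind it (Principle A).

No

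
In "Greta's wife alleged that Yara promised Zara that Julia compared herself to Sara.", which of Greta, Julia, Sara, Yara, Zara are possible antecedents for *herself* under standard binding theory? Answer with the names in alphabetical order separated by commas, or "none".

*herself* is a reflexive; Principle A requires it to be bound within its binding domain — the clause headed by 'compared'.
— Greta: possessor inside the subject DP of the matrix clause; does not c-command the reflexive — cannot bind it (Principle A).
— Julia: subject of the clause headed by 'compared'; c-commands the reflexive within its binding domain — allowed (Principle A).
— Sara: second object of the clause headed by 'compared'; does not c-command the reflexive — cannot bind it (Principle A).
— Yara: subject of the clause headed by 'promised'; c-commands the reflexive but lies outside its binding domain — cannot bind it (Principle A).
— Zara: object of the clause headed by 'promised'; c-commands the reflexive but lies outside its binding domain — cannot bind it (Principle A).

Julia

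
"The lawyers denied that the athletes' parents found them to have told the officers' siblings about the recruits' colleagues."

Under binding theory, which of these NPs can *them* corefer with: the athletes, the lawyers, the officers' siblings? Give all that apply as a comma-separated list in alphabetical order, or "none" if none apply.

the athletes, the lawyers

*them* is a pronoun; Principle B requires it to be free in its binding domain — the clause headed by 'found'.
— the athletes: possessor inside the subject DP of the clause headed by 'found'; does not c-command the pronoun — Principle B does not apply; allowed.
— the lawyers: subject of the matrix clause; c-commands the pronoun but lies outside its binding domain — allowed.
— the officers' siblings: object of the clause headed by 'told'; is c-commanded by the pronoun; coreference would bind this R-expression — blocked (Principle C).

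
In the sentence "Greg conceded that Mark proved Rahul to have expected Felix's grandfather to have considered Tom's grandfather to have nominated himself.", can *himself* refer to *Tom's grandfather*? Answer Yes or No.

Yes

*himself* is a reflexive; Principle A requires it to be bound within its binding domain — the clause headed by 'nominated'.
— Tom's grandfather: subject of the clause headed by 'nominated'; c-commands the reflexive within its binding domain — allowed (Principle A).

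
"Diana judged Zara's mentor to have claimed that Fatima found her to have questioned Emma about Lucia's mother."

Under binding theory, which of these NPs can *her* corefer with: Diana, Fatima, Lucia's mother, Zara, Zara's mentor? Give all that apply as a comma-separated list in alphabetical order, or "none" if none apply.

Diana, Zara, Zara's mentor

*her* is a pronoun; Principle B requires it to be free in its binding domain — the clause headed by 'found'.
— Diana: subject of the matrix clause; c-commands the pronoun but lies outside its binding domain — allowed.
— Fatima: subject of the clause headed by 'found'; c-commands the pronoun within its binding domain — blocked (Principle B).
— Lucia's mother: second object of the clause headed by 'questioned'; is c-commanded by the pronoun; coreference would bind this R-expression — blocked (Principle C).
— Zara: possessor inside the subject DP of the clause headed by 'claimed'; does not c-command the pronoun — Principle B does not apply; allowed.
— Zara's mentor: subject of the clause headed by 'claimed'; c-commands the pronoun but lies outside its binding domain — allowed.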